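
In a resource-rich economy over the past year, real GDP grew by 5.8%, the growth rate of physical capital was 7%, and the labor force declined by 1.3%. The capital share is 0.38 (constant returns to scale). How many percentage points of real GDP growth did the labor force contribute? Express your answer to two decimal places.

Labor's share = 1 − 0.38 = 0.62.
Contribution = share × growth = 0.62 × (-1.3) = -0.806 pp.

-0.81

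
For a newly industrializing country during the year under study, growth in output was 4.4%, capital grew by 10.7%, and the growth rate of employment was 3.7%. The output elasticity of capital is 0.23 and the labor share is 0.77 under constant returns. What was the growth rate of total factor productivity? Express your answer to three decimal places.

-0.910%

Labor's share = 1 − 0.23 = 0.77.
Capital: 0.23 × 10.7 = 2.461 pp.
Employment: 0.77 × 3.7 = 2.849 pp.
TFP growth = 4.4 − 5.31 = -0.91%.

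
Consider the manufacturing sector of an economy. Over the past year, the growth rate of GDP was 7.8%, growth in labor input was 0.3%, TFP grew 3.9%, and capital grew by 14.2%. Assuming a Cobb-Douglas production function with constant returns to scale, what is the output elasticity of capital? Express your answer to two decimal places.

0.26

gY = gA + α·gK + (1−α)·gL, so gY − gA − gL = α(gK − gL).
7.8 − 3.9 − 0.3 = α × (14.2 − 0.3).
3.6 = 13.9 α, so α = 0.259.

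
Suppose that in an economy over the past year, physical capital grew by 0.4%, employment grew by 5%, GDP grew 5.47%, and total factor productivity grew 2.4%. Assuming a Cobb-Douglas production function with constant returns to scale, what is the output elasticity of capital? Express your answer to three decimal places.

The output elasticity of capital is 0.420.

gY = gA + α·gK + (1−α)·gL, so gY − gA − gL = α(gK − gL).
5.47 − 2.4 − 5 = α × (0.4 − 5).
-1.93 = -4.6 α, so α = 0.41957.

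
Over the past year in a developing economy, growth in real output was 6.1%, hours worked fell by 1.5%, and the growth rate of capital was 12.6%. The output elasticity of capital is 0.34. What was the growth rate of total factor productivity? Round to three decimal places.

2.806%

Labor's share = 1 − 0.34 = 0.66.
Capital: 0.34 × 12.6 = 4.284 pp.
Hours worked: 0.66 × (-1.5) = -0.99 pp.
TFP growth = 6.1 − 3.294 = 2.806%.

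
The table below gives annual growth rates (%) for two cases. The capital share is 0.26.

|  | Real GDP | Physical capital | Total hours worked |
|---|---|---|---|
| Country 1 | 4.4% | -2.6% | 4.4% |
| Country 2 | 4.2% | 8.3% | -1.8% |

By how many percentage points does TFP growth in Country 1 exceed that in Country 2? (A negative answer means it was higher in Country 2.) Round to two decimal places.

Labor's share = 1 − 0.26 = 0.74.
Country 1: TFP = 4.4 + 0.676 − 3.256 = 1.82%.
Country 2: TFP = 4.2 − 2.158 + 1.332 = 3.374%.
Difference = 1.82 − (3.374) = -1.554 pp.

-1.55 percentage points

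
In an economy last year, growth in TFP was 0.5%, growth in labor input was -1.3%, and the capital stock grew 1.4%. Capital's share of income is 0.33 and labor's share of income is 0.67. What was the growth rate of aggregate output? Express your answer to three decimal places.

0.091%

Labor's share = 1 − 0.33 = 0.67.
The capital stock: 0.33 × 1.4 = 0.462 pp.
Labor input: 0.67 × (-1.3) = -0.871 pp.
Output growth = 0.5 + (-0.409) = 0.091%.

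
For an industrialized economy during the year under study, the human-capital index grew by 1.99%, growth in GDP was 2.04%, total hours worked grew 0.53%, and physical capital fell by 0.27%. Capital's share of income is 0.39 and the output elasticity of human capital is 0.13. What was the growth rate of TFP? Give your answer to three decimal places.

TFP growth was 1.632%.

Labor's share = 1 − 0.39 − 0.13 = 0.48.
Physical capital: 0.39 × (-0.27) = -0.1053 pp.
The human-capital index: 0.13 × 1.99 = 0.2587 pp.
Total hours worked: 0.48 × 0.53 = 0.2544 pp.
TFP growth = 2.04 − 0.4078 = 1.6322%.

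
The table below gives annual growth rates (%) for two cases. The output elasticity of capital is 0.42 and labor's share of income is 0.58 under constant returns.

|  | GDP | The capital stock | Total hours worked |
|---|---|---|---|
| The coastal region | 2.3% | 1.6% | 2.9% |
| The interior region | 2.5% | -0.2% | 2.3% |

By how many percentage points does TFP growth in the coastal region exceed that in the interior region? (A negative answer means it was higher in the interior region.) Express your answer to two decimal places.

Labor's share = 1 − 0.42 = 0.58.
The coastal region: TFP = 2.3 − 0.672 − 1.682 = -0.054%.
The interior region: TFP = 2.5 + 0.084 − 1.334 = 1.25%.
Difference = -0.054 − (1.25) = -1.304 pp.

-1.30 percentage points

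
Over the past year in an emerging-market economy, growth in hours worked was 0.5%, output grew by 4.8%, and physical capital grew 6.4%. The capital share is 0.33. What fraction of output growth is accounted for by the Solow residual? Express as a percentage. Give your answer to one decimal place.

Labor's share = 1 − 0.33 = 0.67.
Physical capital: 0.33 × 6.4 = 2.112 pp.
Hours worked: 0.67 × 0.5 = 0.335 pp.
TFP growth = 4.8 − 2.447 = 2.353%.
TFP share of growth = 2.353 / 4.8 × 100 = 49.021%.

49.0%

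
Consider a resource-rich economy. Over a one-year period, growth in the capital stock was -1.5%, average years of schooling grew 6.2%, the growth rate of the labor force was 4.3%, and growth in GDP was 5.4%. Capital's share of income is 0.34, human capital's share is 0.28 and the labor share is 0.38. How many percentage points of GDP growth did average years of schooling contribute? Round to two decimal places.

Contribution = share × growth = 0.28 × 6.2 = 1.736 pp.

1.74 percentage points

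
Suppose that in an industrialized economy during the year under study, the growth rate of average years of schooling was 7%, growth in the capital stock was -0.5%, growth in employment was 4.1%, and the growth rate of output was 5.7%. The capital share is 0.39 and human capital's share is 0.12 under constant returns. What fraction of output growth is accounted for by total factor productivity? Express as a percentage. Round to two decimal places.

Total factor productivity accounted for 53.44% of growth.

Labor's share = 1 − 0.39 − 0.12 = 0.49.
The capital stock: 0.39 × (-0.5) = -0.195 pp.
Average years of schooling: 0.12 × 7 = 0.84 pp.
Employment: 0.49 × 4.1 = 2.009 pp.
TFP growth = 5.7 − 2.654 = 3.046%.
TFP share of growth = 3.046 / 5.7 × 100 = 53.4386%.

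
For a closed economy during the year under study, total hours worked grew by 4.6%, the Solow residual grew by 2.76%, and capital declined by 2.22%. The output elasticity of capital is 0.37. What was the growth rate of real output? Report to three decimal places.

Labor's share = 1 − 0.37 = 0.63.
Capital: 0.37 × (-2.22) = -0.8214 pp.
Total hours worked: 0.63 × 4.6 = 2.898 pp.
Output growth = 2.76 + 2.0766 = 4.8366%.

Real output grew 4.837%.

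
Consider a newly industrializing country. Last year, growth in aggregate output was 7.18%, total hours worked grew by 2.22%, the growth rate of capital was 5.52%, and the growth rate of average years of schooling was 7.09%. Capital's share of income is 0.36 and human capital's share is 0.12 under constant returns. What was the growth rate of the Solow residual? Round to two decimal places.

The Solow residual growth was 3.19%.

Labor's share = 1 − 0.36 − 0.12 = 0.52.
Capital: 0.36 × 5.52 = 1.9872 pp.
Average years of schooling: 0.12 × 7.09 = 0.8508 pp.
Total hours worked: 0.52 × 2.22 = 1.1544 pp.
TFP growth = 7.18 − 3.9924 = 3.1876%.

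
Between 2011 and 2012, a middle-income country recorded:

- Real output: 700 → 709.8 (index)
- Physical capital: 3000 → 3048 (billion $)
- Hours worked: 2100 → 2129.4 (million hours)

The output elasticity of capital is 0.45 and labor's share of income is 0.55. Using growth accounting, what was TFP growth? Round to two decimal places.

Real output growth = (709.8 − 700) / 700 = 1.4%.
Physical capital growth = (3048 − 3000) / 3000 = 1.6%.
Hours worked growth = (2129.4 − 2100) / 2100 = 1.4%.
Labor's share = 1 − 0.45 = 0.55.
Physical capital: 0.45 × 1.6 = 0.72 pp.
Hours worked: 0.55 × 1.4 = 0.77 pp.
TFP growth = 1.4 − 1.49 = -0.09%.

-0.09%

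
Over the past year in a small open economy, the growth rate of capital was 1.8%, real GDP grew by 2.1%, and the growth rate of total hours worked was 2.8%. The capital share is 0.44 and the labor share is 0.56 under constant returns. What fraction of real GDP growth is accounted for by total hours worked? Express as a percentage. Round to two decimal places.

Labor's share = 1 − 0.44 = 0.56.
Total hours worked contributed 0.56 × 2.8 = 1.568 pp.
Share of growth = 1.568 / 2.1 × 100 = 74.6667%.

Total hours worked accounted for 74.67% of growth.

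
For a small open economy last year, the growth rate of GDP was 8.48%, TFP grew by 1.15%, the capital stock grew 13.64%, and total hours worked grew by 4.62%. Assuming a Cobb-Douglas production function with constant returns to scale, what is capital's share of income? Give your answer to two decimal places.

Capital's share of income is 0.30.

gY = gA + α·gK + (1−α)·gL, so gY − gA − gL = α(gK − gL).
8.48 − 1.15 − 4.62 = α × (13.64 − 4.62).
2.71 = 9.02 α, so α = 0.3004.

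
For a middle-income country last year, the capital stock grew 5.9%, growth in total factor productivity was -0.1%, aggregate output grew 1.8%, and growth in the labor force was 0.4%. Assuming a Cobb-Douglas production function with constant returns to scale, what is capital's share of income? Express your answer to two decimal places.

gY = gA + α·gK + (1−α)·gL, so gY − gA − gL = α(gK − gL).
1.8 + 0.1 − 0.4 = α × (5.9 − 0.4).
1.5 = 5.5 α, so α = 0.2727.

α = 0.27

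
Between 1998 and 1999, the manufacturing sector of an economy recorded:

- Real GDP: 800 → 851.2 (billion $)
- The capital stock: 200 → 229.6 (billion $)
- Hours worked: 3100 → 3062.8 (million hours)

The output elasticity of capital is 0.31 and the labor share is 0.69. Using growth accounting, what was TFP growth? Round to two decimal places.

2.64%

Real GDP growth = (851.2 − 800) / 800 = 6.4%.
The capital stock growth = (229.6 − 200) / 200 = 14.8%.
Hours worked growth = (3062.8 − 3100) / 3100 = -1.2%.
Labor's share = 1 − 0.31 = 0.69.
The capital stock: 0.31 × 14.8 = 4.588 pp.
Hours worked: 0.69 × (-1.2) = -0.828 pp.
TFP growth = 6.4 − 3.76 = 2.64%.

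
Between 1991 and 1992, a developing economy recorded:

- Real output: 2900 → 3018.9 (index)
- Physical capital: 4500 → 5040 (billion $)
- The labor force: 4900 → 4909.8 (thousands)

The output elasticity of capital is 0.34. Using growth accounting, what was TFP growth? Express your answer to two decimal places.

-0.11%

Real output growth = (3018.9 − 2900) / 2900 = 4.1%.
Physical capital growth = (5040 − 4500) / 4500 = 12%.
The labor force growth = (4909.8 − 4900) / 4900 = 0.2%.
Labor's share = 1 − 0.34 = 0.66.
Physical capital: 0.34 × 12 = 4.08 pp.
The labor force: 0.66 × 0.2 = 0.132 pp.
TFP growth = 4.1 − 4.212 = -0.112%.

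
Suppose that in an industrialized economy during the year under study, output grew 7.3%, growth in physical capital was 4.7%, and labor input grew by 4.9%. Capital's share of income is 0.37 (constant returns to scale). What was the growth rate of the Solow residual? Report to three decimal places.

Labor's share = 1 − 0.37 = 0.63.
Physical capital: 0.37 × 4.7 = 1.739 pp.
Labor input: 0.63 × 4.9 = 3.087 pp.
TFP growth = 7.3 − 4.826 = 2.474%.

2.474%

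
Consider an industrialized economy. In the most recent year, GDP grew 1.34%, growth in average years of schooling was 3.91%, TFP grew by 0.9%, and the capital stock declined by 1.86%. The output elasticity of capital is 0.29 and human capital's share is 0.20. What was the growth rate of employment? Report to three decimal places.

Labor's share = 1 − 0.29 − 0.2 = 0.51.
gY = gA + 0.29×(-1.86) + 0.2×3.91 + 0.51×g.
0.51×g = 1.34 − 0.9 − 0.2426 = 0.1974.
g = 0.1974 / 0.51 = 0.38706%.

Employment growth was 0.387%.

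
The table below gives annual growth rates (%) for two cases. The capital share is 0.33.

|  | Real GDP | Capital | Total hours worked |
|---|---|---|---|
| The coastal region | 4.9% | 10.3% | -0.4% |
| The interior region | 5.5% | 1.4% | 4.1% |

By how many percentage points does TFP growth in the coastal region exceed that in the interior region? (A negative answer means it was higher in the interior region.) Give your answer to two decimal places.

Labor's share = 1 − 0.33 = 0.67.
The coastal region: TFP = 4.9 − 3.399 + 0.268 = 1.769%.
The interior region: TFP = 5.5 − 0.462 − 2.747 = 2.291%.
Difference = 1.769 − (2.291) = -0.522 pp.

-0.52 percentage points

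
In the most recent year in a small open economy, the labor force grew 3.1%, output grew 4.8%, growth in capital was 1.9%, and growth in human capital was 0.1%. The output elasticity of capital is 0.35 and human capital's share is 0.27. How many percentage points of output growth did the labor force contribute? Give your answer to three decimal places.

Labor's share = 1 − 0.35 − 0.27 = 0.38.
Contribution = share × growth = 0.38 × 3.1 = 1.178 pp.

1.178 pp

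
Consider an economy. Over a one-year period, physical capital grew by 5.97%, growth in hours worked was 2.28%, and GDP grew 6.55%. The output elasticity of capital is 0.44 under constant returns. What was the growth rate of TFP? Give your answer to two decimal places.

TFP growth was 2.65%.

Labor's share = 1 − 0.44 = 0.56.
Physical capital: 0.44 × 5.97 = 2.6268 pp.
Hours worked: 0.56 × 2.28 = 1.2768 pp.
TFP growth = 6.55 − 3.9036 = 2.6464%.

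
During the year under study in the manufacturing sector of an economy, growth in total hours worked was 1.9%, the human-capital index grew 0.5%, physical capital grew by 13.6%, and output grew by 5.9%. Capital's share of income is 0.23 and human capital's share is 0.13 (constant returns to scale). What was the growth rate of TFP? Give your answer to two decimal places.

TFP growth was 1.49%.

Labor's share = 1 − 0.23 − 0.13 = 0.64.
Physical capital: 0.23 × 13.6 = 3.128 pp.
The human-capital index: 0.13 × 0.5 = 0.065 pp.
Total hours worked: 0.64 × 1.9 = 1.216 pp.
TFP growth = 5.9 − 4.409 = 1.491%.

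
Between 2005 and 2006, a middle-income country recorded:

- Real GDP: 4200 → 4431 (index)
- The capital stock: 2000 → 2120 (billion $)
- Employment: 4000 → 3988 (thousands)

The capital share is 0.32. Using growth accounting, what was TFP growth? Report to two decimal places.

Real GDP growth = (4431 − 4200) / 4200 = 5.5%.
The capital stock growth = (2120 − 2000) / 2000 = 6%.
Employment growth = (3988 − 4000) / 4000 = -0.3%.
Labor's share = 1 − 0.32 = 0.68.
The capital stock: 0.32 × 6 = 1.92 pp.
Employment: 0.68 × (-0.3) = -0.204 pp.
TFP growth = 5.5 − 1.716 = 3.784%.

3.78%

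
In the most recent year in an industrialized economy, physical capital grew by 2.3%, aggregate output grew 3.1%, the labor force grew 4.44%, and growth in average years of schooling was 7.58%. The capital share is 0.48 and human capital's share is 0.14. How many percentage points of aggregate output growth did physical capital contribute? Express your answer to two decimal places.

1.10

Contribution = share × growth = 0.48 × 2.3 = 1.104 pp.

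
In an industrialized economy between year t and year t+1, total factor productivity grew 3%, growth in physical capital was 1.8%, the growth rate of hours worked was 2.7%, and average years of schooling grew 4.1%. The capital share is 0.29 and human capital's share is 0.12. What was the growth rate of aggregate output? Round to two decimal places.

Labor's share = 1 − 0.29 − 0.12 = 0.59.
Physical capital: 0.29 × 1.8 = 0.522 pp.
Average years of schooling: 0.12 × 4.1 = 0.492 pp.
Hours worked: 0.59 × 2.7 = 1.593 pp.
Output growth = 3 + 2.607 = 5.607%.

5.61%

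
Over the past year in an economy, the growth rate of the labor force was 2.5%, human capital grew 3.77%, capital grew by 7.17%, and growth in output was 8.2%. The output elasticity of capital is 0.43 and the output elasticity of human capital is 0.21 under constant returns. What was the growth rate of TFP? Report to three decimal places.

Labor's share = 1 − 0.43 − 0.21 = 0.36.
Capital: 0.43 × 7.17 = 3.0831 pp.
Human capital: 0.21 × 3.77 = 0.7917 pp.
The labor force: 0.36 × 2.5 = 0.9 pp.
TFP growth = 8.2 − 4.7748 = 3.4252%.

3.425%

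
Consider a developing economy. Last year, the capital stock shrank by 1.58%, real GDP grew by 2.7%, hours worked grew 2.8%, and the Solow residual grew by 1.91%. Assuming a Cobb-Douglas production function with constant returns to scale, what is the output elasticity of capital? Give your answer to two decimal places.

gY = gA + α·gK + (1−α)·gL, so gY − gA − gL = α(gK − gL).
2.7 − 1.91 − 2.8 = α × (-1.58 − 2.8).
-2.01 = -4.38 α, so α = 0.4589.

The output elasticity of capital is 0.46.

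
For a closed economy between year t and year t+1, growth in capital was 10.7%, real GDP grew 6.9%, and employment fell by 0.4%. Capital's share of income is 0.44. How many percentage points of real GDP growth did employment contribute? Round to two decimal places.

Labor's share = 1 − 0.44 = 0.56.
Contribution = share × growth = 0.56 × (-0.4) = -0.224 pp.

-0.22 pp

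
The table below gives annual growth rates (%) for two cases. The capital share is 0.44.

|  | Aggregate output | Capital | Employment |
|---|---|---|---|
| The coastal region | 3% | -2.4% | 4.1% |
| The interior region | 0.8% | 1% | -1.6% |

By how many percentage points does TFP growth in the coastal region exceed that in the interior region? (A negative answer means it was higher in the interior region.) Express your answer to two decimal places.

0.50 percentage points

Labor's share = 1 − 0.44 = 0.56.
The coastal region: TFP = 3 + 1.056 − 2.296 = 1.76%.
The interior region: TFP = 0.8 − 0.44 + 0.896 = 1.256%.
Difference = 1.76 − (1.256) = 0.504 pp.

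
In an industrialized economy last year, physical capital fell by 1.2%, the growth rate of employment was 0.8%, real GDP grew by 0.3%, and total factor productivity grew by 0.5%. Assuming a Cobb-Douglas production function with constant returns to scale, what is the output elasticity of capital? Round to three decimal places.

α = 0.500

gY = gA + α·gK + (1−α)·gL, so gY − gA − gL = α(gK − gL).
0.3 − 0.5 − 0.8 = α × (-1.2 − 0.8).
-1 = -2 α, so α = 0.5.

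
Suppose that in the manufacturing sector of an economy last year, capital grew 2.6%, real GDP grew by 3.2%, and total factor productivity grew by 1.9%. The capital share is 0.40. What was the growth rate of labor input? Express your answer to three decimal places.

Labor's share = 1 − 0.4 = 0.6.
gY = gA + 0.4×2.6 + 0.6×g.
0.6×g = 3.2 − 1.9 − 1.04 = 0.26.
g = 0.26 / 0.6 = 0.43333%.

0.433%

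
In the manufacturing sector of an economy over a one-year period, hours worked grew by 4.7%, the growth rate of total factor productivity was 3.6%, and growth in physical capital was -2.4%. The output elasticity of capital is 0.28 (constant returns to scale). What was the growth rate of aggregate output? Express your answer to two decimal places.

6.31%

Labor's share = 1 − 0.28 = 0.72.
Physical capital: 0.28 × (-2.4) = -0.672 pp.
Hours worked: 0.72 × 4.7 = 3.384 pp.
Output growth = 3.6 + 2.712 = 6.312%.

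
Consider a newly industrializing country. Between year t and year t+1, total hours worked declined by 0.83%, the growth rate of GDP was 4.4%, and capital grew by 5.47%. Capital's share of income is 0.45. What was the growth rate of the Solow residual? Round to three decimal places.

2.395%

Labor's share = 1 − 0.45 = 0.55.
Capital: 0.45 × 5.47 = 2.4615 pp.
Total hours worked: 0.55 × (-0.83) = -0.4565 pp.
TFP growth = 4.4 − 2.005 = 2.395%.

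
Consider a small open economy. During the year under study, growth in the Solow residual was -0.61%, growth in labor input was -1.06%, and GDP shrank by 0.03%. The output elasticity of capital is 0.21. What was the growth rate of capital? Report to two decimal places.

6.75%

Labor's share = 1 − 0.21 = 0.79.
gY = gA + 0.79×(-1.06) + 0.21×g.
0.21×g = -0.03 + 0.61 + 0.8374 = 1.4174.
g = 1.4174 / 0.21 = 6.7495%.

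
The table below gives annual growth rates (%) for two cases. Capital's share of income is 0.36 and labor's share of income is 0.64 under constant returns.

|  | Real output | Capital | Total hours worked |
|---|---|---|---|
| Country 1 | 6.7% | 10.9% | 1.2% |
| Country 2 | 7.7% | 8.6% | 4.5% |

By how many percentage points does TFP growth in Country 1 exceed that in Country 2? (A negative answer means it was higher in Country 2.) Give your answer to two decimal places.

Labor's share = 1 − 0.36 = 0.64.
Country 1: TFP = 6.7 − 3.924 − 0.768 = 2.008%.
Country 2: TFP = 7.7 − 3.096 − 2.88 = 1.724%.
Difference = 2.008 − (1.724) = 0.284 pp.

0.28 percentage points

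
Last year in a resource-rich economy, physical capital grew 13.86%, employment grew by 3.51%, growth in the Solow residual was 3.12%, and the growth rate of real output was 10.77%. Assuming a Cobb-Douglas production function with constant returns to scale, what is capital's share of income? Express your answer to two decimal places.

gY = gA + α·gK + (1−α)·gL, so gY − gA − gL = α(gK − gL).
10.77 − 3.12 − 3.51 = α × (13.86 − 3.51).
4.14 = 10.35 α, so α = 0.4.

0.40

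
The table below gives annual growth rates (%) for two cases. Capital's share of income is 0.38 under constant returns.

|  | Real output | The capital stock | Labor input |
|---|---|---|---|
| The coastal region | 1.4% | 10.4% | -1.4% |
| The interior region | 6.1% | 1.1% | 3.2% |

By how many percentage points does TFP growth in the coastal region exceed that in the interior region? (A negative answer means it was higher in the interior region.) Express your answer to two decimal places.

Labor's share = 1 − 0.38 = 0.62.
The coastal region: TFP = 1.4 − 3.952 + 0.868 = -1.684%.
The interior region: TFP = 6.1 − 0.418 − 1.984 = 3.698%.
Difference = -1.684 − (3.698) = -5.382 pp.

-5.38 percentage points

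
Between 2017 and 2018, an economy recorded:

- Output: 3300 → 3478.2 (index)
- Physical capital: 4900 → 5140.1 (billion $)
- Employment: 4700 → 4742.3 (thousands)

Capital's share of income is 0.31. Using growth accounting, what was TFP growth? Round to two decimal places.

Output growth = (3478.2 − 3300) / 3300 = 5.4%.
Physical capital growth = (5140.1 − 4900) / 4900 = 4.9%.
Employment growth = (4742.3 − 4700) / 4700 = 0.9%.
Labor's share = 1 − 0.31 = 0.69.
Physical capital: 0.31 × 4.9 = 1.519 pp.
Employment: 0.69 × 0.9 = 0.621 pp.
TFP growth = 5.4 − 2.14 = 3.26%.

3.26%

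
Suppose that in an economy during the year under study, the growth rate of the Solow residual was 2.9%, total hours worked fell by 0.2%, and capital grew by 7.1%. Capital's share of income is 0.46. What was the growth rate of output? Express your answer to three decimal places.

Output grew 6.058%.

Labor's share = 1 − 0.46 = 0.54.
Capital: 0.46 × 7.1 = 3.266 pp.
Total hours worked: 0.54 × (-0.2) = -0.108 pp.
Output growth = 2.9 + 3.158 = 6.058%.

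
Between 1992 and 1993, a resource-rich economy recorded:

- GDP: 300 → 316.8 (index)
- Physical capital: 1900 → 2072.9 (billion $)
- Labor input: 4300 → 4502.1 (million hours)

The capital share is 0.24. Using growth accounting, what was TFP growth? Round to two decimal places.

GDP growth = (316.8 − 300) / 300 = 5.6%.
Physical capital growth = (2072.9 − 1900) / 1900 = 9.1%.
Labor input growth = (4502.1 − 4300) / 4300 = 4.7%.
Labor's share = 1 − 0.24 = 0.76.
Physical capital: 0.24 × 9.1 = 2.184 pp.
Labor input: 0.76 × 4.7 = 3.572 pp.
TFP growth = 5.6 − 5.756 = -0.156%.

-0.16%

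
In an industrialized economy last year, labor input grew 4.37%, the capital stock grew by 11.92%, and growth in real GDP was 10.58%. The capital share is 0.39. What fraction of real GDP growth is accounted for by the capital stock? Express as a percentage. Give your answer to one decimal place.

The capital stock contributed 0.39 × 11.92 = 4.6488 pp.
Share of growth = 4.6488 / 10.58 × 100 = 43.94%.

The capital stock accounted for 43.9% of growth.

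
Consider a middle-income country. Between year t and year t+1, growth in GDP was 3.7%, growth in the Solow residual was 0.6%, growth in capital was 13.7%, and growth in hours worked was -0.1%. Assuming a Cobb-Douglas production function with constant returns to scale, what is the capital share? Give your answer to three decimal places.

α = 0.232

gY = gA + α·gK + (1−α)·gL, so gY − gA − gL = α(gK − gL).
3.7 − 0.6 + 0.1 = α × (13.7 − (-0.1)).
3.2 = 13.8 α, so α = 0.23188.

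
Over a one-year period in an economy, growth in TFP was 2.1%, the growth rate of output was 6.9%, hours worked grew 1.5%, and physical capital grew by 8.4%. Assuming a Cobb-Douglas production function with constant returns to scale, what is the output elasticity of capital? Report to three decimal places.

0.478

gY = gA + α·gK + (1−α)·gL, so gY − gA − gL = α(gK − gL).
6.9 − 2.1 − 1.5 = α × (8.4 − 1.5).
3.3 = 6.9 α, so α = 0.47826.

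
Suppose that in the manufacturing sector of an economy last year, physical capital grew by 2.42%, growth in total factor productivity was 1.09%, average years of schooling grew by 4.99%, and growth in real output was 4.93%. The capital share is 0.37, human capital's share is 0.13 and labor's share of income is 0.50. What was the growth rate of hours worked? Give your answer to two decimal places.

Labor's share = 1 − 0.37 − 0.13 = 0.5.
gY = gA + 0.37×2.42 + 0.13×4.99 + 0.5×g.
0.5×g = 4.93 − 1.09 − 1.5441 = 2.2959.
g = 2.2959 / 0.5 = 4.5918%.

4.59%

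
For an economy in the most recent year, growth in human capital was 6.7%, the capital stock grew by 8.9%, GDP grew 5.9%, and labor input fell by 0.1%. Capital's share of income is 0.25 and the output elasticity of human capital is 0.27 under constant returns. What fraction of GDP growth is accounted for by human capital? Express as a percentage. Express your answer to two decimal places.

Human capital accounted for 30.66% of growth.

Human capital contributed 0.27 × 6.7 = 1.809 pp.
Share of growth = 1.809 / 5.9 × 100 = 30.661%.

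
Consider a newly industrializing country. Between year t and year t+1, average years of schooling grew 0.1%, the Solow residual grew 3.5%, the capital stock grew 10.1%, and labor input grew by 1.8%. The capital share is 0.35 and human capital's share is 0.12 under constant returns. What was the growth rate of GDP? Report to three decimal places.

8.001%

Labor's share = 1 − 0.35 − 0.12 = 0.53.
The capital stock: 0.35 × 10.1 = 3.535 pp.
Average years of schooling: 0.12 × 0.1 = 0.012 pp.
Labor input: 0.53 × 1.8 = 0.954 pp.
Output growth = 3.5 + 4.501 = 8.001%.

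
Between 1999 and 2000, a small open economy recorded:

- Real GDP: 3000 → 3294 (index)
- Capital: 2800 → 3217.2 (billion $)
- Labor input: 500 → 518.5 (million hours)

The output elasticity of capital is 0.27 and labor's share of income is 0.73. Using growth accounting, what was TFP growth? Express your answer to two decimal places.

TFP grew 3.08%.

Real GDP growth = (3294 − 3000) / 3000 = 9.8%.
Capital growth = (3217.2 − 2800) / 2800 = 14.9%.
Labor input growth = (518.5 − 500) / 500 = 3.7%.
Labor's share = 1 − 0.27 = 0.73.
Capital: 0.27 × 14.9 = 4.023 pp.
Labor input: 0.73 × 3.7 = 2.701 pp.
TFP growth = 9.8 − 6.724 = 3.076%.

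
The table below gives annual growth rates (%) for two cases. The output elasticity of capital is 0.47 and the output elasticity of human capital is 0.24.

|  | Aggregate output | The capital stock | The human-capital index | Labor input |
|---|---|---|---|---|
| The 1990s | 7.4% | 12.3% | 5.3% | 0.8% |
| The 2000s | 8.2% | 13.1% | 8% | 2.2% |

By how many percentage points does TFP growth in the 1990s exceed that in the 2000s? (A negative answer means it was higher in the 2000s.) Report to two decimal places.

Labor's share = 1 − 0.47 − 0.24 = 0.29.
The 1990s: TFP = 7.4 − 5.781 − 1.272 − 0.232 = 0.115%.
The 2000s: TFP = 8.2 − 6.157 − 1.92 − 0.638 = -0.515%.
Difference = 0.115 − (-0.515) = 0.63 pp.

0.63 percentage points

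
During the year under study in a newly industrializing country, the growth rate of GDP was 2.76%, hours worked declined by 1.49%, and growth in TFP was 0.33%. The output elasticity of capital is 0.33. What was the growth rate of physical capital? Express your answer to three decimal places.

Labor's share = 1 − 0.33 = 0.67.
gY = gA + 0.67×(-1.49) + 0.33×g.
0.33×g = 2.76 − 0.33 + 0.9983 = 3.4283.
g = 3.4283 / 0.33 = 10.38879%.

10.389%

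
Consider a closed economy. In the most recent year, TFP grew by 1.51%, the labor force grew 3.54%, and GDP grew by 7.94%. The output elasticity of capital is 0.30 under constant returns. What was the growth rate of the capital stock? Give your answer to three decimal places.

Labor's share = 1 − 0.3 = 0.7.
gY = gA + 0.7×3.54 + 0.3×g.
0.3×g = 7.94 − 1.51 − 2.478 = 3.952.
g = 3.952 / 0.3 = 13.17333%.

13.173%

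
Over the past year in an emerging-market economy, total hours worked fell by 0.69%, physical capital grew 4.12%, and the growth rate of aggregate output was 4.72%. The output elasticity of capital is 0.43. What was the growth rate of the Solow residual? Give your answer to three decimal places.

3.342%

Labor's share = 1 − 0.43 = 0.57.
Physical capital: 0.43 × 4.12 = 1.7716 pp.
Total hours worked: 0.57 × (-0.69) = -0.3933 pp.
TFP growth = 4.72 − 1.3783 = 3.3417%.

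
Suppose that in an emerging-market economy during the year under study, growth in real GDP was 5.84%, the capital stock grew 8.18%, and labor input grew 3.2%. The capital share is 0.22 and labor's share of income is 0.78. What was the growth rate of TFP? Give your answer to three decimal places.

1.544%

Labor's share = 1 − 0.22 = 0.78.
The capital stock: 0.22 × 8.18 = 1.7996 pp.
Labor input: 0.78 × 3.2 = 2.496 pp.
TFP growth = 5.84 − 4.2956 = 1.5444%.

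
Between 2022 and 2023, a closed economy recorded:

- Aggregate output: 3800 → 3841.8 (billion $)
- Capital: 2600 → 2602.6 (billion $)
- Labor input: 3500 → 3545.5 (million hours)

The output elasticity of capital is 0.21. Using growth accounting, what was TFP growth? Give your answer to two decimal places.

TFP growth was 0.05%.

Aggregate output growth = (3841.8 − 3800) / 3800 = 1.1%.
Capital growth = (2602.6 − 2600) / 2600 = 0.1%.
Labor input growth = (3545.5 − 3500) / 3500 = 1.3%.
Labor's share = 1 − 0.21 = 0.79.
Capital: 0.21 × 0.1 = 0.021 pp.
Labor input: 0.79 × 1.3 = 1.027 pp.
TFP growth = 1.1 − 1.048 = 0.052%.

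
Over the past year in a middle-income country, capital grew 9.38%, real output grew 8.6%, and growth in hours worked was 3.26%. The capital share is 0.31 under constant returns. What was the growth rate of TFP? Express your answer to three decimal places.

Labor's share = 1 − 0.31 = 0.69.
Capital: 0.31 × 9.38 = 2.9078 pp.
Hours worked: 0.69 × 3.26 = 2.2494 pp.
TFP growth = 8.6 − 5.1572 = 3.4428%.

3.443%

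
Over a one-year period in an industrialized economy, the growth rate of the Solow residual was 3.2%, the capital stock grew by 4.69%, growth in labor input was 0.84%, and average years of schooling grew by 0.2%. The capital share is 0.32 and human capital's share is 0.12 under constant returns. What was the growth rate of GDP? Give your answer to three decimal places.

Labor's share = 1 − 0.32 − 0.12 = 0.56.
The capital stock: 0.32 × 4.69 = 1.5008 pp.
Average years of schooling: 0.12 × 0.2 = 0.024 pp.
Labor input: 0.56 × 0.84 = 0.4704 pp.
Output growth = 3.2 + 1.9952 = 5.1952%.

5.195%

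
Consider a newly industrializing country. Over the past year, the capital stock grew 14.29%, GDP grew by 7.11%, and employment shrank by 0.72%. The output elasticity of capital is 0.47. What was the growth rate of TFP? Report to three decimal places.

TFP grew 0.775%.

Labor's share = 1 − 0.47 = 0.53.
The capital stock: 0.47 × 14.29 = 6.7163 pp.
Employment: 0.53 × (-0.72) = -0.3816 pp.
TFP growth = 7.11 − 6.3347 = 0.7753%.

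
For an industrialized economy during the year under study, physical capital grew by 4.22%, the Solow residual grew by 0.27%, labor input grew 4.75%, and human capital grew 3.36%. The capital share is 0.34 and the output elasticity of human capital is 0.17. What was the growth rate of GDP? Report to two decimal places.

Labor's share = 1 − 0.34 − 0.17 = 0.49.
Physical capital: 0.34 × 4.22 = 1.4348 pp.
Human capital: 0.17 × 3.36 = 0.5712 pp.
Labor input: 0.49 × 4.75 = 2.3275 pp.
Output growth = 0.27 + 4.3335 = 4.6035%.

4.60%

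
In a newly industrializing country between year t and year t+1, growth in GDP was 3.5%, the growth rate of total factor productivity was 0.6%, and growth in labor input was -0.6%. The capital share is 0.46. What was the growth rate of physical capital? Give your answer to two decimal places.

Labor's share = 1 − 0.46 = 0.54.
gY = gA + 0.54×(-0.6) + 0.46×g.
0.46×g = 3.5 − 0.6 + 0.324 = 3.224.
g = 3.224 / 0.46 = 7.0087%.

7.01%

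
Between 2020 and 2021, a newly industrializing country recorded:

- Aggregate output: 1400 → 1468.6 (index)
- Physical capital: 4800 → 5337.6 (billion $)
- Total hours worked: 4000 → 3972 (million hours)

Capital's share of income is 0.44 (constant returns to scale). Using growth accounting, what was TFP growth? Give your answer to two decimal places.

0.36%

Aggregate output growth = (1468.6 − 1400) / 1400 = 4.9%.
Physical capital growth = (5337.6 − 4800) / 4800 = 11.2%.
Total hours worked growth = (3972 − 4000) / 4000 = -0.7%.
Labor's share = 1 − 0.44 = 0.56.
Physical capital: 0.44 × 11.2 = 4.928 pp.
Total hours worked: 0.56 × (-0.7) = -0.392 pp.
TFP growth = 4.9 − 4.536 = 0.364%.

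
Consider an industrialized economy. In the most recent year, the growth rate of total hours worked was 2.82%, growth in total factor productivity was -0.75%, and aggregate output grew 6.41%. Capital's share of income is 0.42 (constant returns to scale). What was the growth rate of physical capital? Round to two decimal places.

Labor's share = 1 − 0.42 = 0.58.
gY = gA + 0.58×2.82 + 0.42×g.
0.42×g = 6.41 + 0.75 − 1.6356 = 5.5244.
g = 5.5244 / 0.42 = 13.1533%.

13.15%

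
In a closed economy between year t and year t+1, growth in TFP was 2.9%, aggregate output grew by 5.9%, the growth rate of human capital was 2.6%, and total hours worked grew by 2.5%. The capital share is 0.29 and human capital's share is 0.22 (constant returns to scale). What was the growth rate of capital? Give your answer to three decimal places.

Labor's share = 1 − 0.29 − 0.22 = 0.49.
gY = gA + 0.22×2.6 + 0.49×2.5 + 0.29×g.
0.29×g = 5.9 − 2.9 − 1.797 = 1.203.
g = 1.203 / 0.29 = 4.14828%.

Capital grew 4.148%.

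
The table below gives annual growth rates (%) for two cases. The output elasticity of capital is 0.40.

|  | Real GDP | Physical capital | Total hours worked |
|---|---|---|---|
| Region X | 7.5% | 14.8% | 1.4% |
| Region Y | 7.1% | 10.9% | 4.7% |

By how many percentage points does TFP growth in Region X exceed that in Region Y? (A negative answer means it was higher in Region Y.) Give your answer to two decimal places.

Labor's share = 1 − 0.4 = 0.6.
Region X: TFP = 7.5 − 5.92 − 0.84 = 0.74%.
Region Y: TFP = 7.1 − 4.36 − 2.82 = -0.08%.
Difference = 0.74 − (-0.08) = 0.82 pp.

0.82 percentage points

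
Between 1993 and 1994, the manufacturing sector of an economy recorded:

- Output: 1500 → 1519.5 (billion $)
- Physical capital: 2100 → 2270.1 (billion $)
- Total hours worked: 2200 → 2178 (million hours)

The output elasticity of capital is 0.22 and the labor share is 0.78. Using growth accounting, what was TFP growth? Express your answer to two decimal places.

Output growth = (1519.5 − 1500) / 1500 = 1.3%.
Physical capital growth = (2270.1 − 2100) / 2100 = 8.1%.
Total hours worked growth = (2178 − 2200) / 2200 = -1%.
Labor's share = 1 − 0.22 = 0.78.
Physical capital: 0.22 × 8.1 = 1.782 pp.
Total hours worked: 0.78 × (-1) = -0.78 pp.
TFP growth = 1.3 − 1.002 = 0.298%.

0.30%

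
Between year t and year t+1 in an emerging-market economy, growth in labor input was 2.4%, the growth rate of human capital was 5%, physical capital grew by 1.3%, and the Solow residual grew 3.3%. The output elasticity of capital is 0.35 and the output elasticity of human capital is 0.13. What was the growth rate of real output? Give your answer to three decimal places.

Labor's share = 1 − 0.35 − 0.13 = 0.52.
Physical capital: 0.35 × 1.3 = 0.455 pp.
Human capital: 0.13 × 5 = 0.65 pp.
Labor input: 0.52 × 2.4 = 1.248 pp.
Output growth = 3.3 + 2.353 = 5.653%.

Real output growth was 5.653%.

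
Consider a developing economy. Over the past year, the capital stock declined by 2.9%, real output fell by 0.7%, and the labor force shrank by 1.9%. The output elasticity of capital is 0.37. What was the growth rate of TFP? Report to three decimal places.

1.570%

Labor's share = 1 − 0.37 = 0.63.
The capital stock: 0.37 × (-2.9) = -1.073 pp.
The labor force: 0.63 × (-1.9) = -1.197 pp.
TFP growth = -0.7 + 2.27 = 1.57%.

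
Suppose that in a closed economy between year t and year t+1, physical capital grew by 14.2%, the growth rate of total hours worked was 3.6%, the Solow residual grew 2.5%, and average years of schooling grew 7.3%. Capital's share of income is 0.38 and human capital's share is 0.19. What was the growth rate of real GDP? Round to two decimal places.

Labor's share = 1 − 0.38 − 0.19 = 0.43.
Physical capital: 0.38 × 14.2 = 5.396 pp.
Average years of schooling: 0.19 × 7.3 = 1.387 pp.
Total hours worked: 0.43 × 3.6 = 1.548 pp.
Output growth = 2.5 + 8.331 = 10.831%.

10.83%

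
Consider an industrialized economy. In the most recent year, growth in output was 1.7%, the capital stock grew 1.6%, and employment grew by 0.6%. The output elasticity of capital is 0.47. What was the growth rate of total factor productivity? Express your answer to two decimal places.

0.63%

Labor's share = 1 − 0.47 = 0.53.
The capital stock: 0.47 × 1.6 = 0.752 pp.
Employment: 0.53 × 0.6 = 0.318 pp.
TFP growth = 1.7 − 1.07 = 0.63%.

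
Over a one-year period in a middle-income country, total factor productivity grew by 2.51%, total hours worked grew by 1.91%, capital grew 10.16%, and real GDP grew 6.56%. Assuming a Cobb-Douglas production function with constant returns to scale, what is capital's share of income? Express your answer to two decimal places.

0.26

gY = gA + α·gK + (1−α)·gL, so gY − gA − gL = α(gK − gL).
6.56 − 2.51 − 1.91 = α × (10.16 − 1.91).
2.14 = 8.25 α, so α = 0.2594.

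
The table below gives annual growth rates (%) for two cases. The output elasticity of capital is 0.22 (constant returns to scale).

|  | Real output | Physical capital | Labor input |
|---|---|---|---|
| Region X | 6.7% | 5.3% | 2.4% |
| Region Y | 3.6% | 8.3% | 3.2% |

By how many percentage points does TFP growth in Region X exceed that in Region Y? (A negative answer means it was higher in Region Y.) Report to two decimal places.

4.38 percentage points

Labor's share = 1 − 0.22 = 0.78.
Region X: TFP = 6.7 − 1.166 − 1.872 = 3.662%.
Region Y: TFP = 3.6 − 1.826 − 2.496 = -0.722%.
Difference = 3.662 − (-0.722) = 4.384 pp.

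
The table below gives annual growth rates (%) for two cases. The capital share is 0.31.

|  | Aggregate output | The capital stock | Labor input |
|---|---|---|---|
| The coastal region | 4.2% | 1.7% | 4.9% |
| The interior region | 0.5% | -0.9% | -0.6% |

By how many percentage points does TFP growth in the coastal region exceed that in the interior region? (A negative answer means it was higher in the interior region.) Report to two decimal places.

-0.90 percentage points

Labor's share = 1 − 0.31 = 0.69.
The coastal region: TFP = 4.2 − 0.527 − 3.381 = 0.292%.
The interior region: TFP = 0.5 + 0.279 + 0.414 = 1.193%.
Difference = 0.292 − (1.193) = -0.901 pp.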